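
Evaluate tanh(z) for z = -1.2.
-0.8337

tanh(-1.2) = (e^(-1.2) - e^(1.2))/(e^(-1.2) + e^(1.2)) = -0.8337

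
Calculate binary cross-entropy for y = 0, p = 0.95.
L = 2.996

L = -0·log(0.95) - 1·log(0.05) = -log(0.05) = 2.996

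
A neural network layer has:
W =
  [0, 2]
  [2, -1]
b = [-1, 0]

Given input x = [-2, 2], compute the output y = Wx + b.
y = [3, -6]

Wx = [0×-2 + 2×2, 2×-2 + -1×2]
   = [4, -6]
y = Wx + b = [4 + -1, -6 + 0] = [3, -6]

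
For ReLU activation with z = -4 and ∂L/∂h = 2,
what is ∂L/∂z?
∂L/∂z = 0

h = ReLU(-4) = 0
Since z < 0: ∂h/∂z = 0
∂L/∂z = ∂L/∂h · ∂h/∂z = 2 × 0 = 0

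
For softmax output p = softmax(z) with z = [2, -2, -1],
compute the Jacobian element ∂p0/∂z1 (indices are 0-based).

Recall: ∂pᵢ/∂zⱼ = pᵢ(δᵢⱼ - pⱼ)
∂p0/∂z1 = -0.01605

p = softmax(z) = [0.9362, 0.01715, 0.04661]
p0 = 0.9362, p1 = 0.01715

∂p0/∂z1 = -p0 × p1 = -0.9362 × 0.01715 = -0.01605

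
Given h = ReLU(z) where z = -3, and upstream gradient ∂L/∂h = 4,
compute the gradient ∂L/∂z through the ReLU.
∂L/∂z = 0

h = ReLU(-3) = 0
Since z < 0: ∂h/∂z = 0
∂L/∂z = ∂L/∂h · ∂h/∂z = 4 × 0 = 0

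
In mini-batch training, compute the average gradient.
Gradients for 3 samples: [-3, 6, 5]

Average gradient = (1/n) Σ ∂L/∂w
Average gradient = 2.667

Average = (1/3)(-3 + 6 + 5) = 8/3 = 2.667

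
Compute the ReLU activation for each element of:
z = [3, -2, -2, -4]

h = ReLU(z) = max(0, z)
h = [3, 0, 0, 0]

ReLU applied element-wise: max(0,3)=3, max(0,-2)=0, max(0,-2)=0, max(0,-4)=0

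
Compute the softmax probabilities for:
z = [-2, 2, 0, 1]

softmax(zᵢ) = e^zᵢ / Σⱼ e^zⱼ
p = [0.012, 0.6572, 0.0889, 0.2418]

exp(z) = [0.1353, 7.389, 1, 2.718]
Sum = 11.24
p = [0.012, 0.6572, 0.0889, 0.2418]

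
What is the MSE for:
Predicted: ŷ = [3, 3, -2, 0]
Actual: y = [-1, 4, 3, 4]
MSE = 14.5

MSE = (1/4)((3--1)² + (3-4)² + (-2-3)² + (0-4)²) = (1/4)(16 + 1 + 25 + 16) = 14.5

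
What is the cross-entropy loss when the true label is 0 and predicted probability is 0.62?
L = 0.9676

L = -0·log(0.62) - 1·log(0.38) = -log(0.38) = 0.9676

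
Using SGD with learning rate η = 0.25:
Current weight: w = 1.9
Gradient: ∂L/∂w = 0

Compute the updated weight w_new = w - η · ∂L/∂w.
w_new = 1.9

w_new = w - η·∂L/∂w = 1.9 - 0.25×(0) = 1.9 - (0) = 1.9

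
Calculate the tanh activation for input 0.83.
0.6805

tanh(0.83) = (e^(0.83) - e^(-0.83))/(e^(0.83) + e^(-0.83)) = 0.6805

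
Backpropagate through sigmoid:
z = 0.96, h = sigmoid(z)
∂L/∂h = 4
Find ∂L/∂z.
∂L/∂z = 0.8009

σ(0.96) = 0.7231
σ'(0.96) = σ(0.96)(1 - σ(0.96)) = 0.7231 × 0.2769 = 0.2002
∂L/∂z = ∂L/∂h · σ'(z) = 4 × 0.2002 = 0.8009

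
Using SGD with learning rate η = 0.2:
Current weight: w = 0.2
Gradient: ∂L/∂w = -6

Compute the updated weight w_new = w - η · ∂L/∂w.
w_new = 1.4

w_new = w - η·∂L/∂w = 0.2 - 0.2×(-6) = 0.2 - (-1.2) = 1.4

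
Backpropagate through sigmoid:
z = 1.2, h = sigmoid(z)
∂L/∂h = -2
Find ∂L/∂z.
∂L/∂z = -0.3558

σ(1.2) = 0.7685
σ'(1.2) = σ(1.2)(1 - σ(1.2)) = 0.7685 × 0.2315 = 0.1779
∂L/∂z = ∂L/∂h · σ'(z) = -2 × 0.1779 = -0.3558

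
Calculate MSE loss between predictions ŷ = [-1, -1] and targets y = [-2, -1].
MSE = 0.5

MSE = (1/2)((-1--2)² + (-1--1)²) = (1/2)(1 + 0) = 0.5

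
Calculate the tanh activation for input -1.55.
-0.9138

tanh(-1.55) = (e^(-1.55) - e^(1.55))/(e^(-1.55) + e^(1.55)) = -0.9138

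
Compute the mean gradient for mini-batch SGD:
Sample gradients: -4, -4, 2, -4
Average gradient = -2.5

Average = (1/4)(-4 + -4 + 2 + -4) = -10/4 = -2.5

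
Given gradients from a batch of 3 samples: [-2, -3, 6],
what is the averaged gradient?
Average gradient = 0.3333

Average = (1/3)(-2 + -3 + 6) = 1/3 = 0.3333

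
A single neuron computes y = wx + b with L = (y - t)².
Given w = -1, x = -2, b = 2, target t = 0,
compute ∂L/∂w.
∂L/∂w = -16

y = wx + b = (-1)(-2) + 2 = 4
∂L/∂y = 2(y - t) = 2(4 - 0) = 8
∂y/∂w = x = -2
∂L/∂w = ∂L/∂y · ∂y/∂w = 8 × -2 = -16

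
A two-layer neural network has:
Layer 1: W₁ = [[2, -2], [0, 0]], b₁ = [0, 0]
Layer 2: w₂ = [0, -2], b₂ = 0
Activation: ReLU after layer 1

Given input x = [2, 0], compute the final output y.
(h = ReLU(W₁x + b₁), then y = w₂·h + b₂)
y = 0

Layer 1 pre-activation: z₁ = [4, 0]
After ReLU: h = [4, 0]
Layer 2 output: y = 0×4 + -2×0 + 0 = 0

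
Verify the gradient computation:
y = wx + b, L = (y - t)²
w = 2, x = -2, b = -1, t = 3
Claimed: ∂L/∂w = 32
Correct

y = (2)(-2) + -1 = -5
∂L/∂y = 2(y - t) = 2(-5 - 3) = -16
∂y/∂w = x = -2
∂L/∂w = -16 × -2 = 32

Claimed value: 32
Correct: The correct gradient is 32.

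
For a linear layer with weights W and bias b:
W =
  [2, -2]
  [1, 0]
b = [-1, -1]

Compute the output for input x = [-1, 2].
y = [-7, -2]

Wx = [2×-1 + -2×2, 1×-1 + 0×2]
   = [-6, -1]
y = Wx + b = [-6 + -1, -1 + -1] = [-7, -2]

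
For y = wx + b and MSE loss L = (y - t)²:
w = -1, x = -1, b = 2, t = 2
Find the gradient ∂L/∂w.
∂L/∂w = -2

y = wx + b = (-1)(-1) + 2 = 3
∂L/∂y = 2(y - t) = 2(3 - 2) = 2
∂y/∂w = x = -1
∂L/∂w = ∂L/∂y · ∂y/∂w = 2 × -1 = -2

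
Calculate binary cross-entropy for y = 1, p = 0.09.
L = 2.408

L = -1·log(0.09) - 0·log(0.91) = -log(0.09) = 2.408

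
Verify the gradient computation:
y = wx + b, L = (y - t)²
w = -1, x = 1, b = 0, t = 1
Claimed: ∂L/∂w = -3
Incorrect

y = (-1)(1) + 0 = -1
∂L/∂y = 2(y - t) = 2(-1 - 1) = -4
∂y/∂w = x = 1
∂L/∂w = -4 × 1 = -4

Claimed value: -3
Incorrect: The correct gradient is -4.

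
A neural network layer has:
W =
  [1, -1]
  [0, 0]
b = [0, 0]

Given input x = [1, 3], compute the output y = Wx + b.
y = [-2, 0]

Wx = [1×1 + -1×3, 0×1 + 0×3]
   = [-2, 0]
y = Wx + b = [-2 + 0, 0 + 0] = [-2, 0]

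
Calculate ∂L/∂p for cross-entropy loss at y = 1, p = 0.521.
∂L/∂p = -1.919

∂L/∂p = -y/p + (1-y)/(1-p) = -1/0.521 + 0 = -1.919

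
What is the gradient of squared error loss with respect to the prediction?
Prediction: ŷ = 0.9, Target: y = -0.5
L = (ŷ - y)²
∂L/∂ŷ = 2.8

∂L/∂ŷ = 2(ŷ - y) = 2(0.9 - -0.5) = 2(1.4) = 2.8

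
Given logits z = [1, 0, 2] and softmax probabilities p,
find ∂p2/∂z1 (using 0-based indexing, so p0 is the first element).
∂p2/∂z1 = -0.05989

p = softmax(z) = [0.2447, 0.09003, 0.6652]
p2 = 0.6652, p1 = 0.09003

∂p2/∂z1 = -p2 × p1 = -0.6652 × 0.09003 = -0.05989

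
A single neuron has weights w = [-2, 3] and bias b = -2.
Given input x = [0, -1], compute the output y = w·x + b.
y = -5

y = (-2)(0) + (3)(-1) + -2 = -5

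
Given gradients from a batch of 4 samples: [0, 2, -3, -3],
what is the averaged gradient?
Average gradient = -1

Average = (1/4)(0 + 2 + -3 + -3) = -4/4 = -1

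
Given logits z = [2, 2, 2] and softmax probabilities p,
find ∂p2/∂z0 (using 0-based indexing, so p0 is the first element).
∂p2/∂z0 = -0.1111

p = softmax(z) = [0.3333, 0.3333, 0.3333]
p2 = 0.3333, p0 = 0.3333

∂p2/∂z0 = -p2 × p0 = -0.3333 × 0.3333 = -0.1111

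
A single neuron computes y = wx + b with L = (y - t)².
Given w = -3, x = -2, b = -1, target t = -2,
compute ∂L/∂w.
∂L/∂w = -28

y = wx + b = (-3)(-2) + -1 = 5
∂L/∂y = 2(y - t) = 2(5 - -2) = 14
∂y/∂w = x = -2
∂L/∂w = ∂L/∂y · ∂y/∂w = 14 × -2 = -28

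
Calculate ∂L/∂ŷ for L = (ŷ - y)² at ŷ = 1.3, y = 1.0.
∂L/∂ŷ = 0.6

∂L/∂ŷ = 2(ŷ - y) = 2(1.3 - 1.0) = 2(0.3) = 0.6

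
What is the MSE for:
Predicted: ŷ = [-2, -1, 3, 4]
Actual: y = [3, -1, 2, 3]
MSE = 6.75

MSE = (1/4)((-2-3)² + (-1--1)² + (3-2)² + (4-3)²) = (1/4)(25 + 0 + 1 + 1) = 6.75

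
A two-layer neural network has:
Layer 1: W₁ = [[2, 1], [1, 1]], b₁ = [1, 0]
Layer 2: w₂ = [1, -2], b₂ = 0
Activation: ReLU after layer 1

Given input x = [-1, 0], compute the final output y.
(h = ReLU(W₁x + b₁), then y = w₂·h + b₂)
y = 0

Layer 1 pre-activation: z₁ = [-1, -1]
After ReLU: h = [0, 0]
Layer 2 output: y = 1×0 + -2×0 + 0 = 0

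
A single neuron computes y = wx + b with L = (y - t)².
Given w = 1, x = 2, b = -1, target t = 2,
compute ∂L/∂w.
∂L/∂w = -4

y = wx + b = (1)(2) + -1 = 1
∂L/∂y = 2(y - t) = 2(1 - 2) = -2
∂y/∂w = x = 2
∂L/∂w = ∂L/∂y · ∂y/∂w = -2 × 2 = -4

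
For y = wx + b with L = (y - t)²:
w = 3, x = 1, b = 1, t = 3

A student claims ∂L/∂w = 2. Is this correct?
Correct

y = (3)(1) + 1 = 4
∂L/∂y = 2(y - t) = 2(4 - 3) = 2
∂y/∂w = x = 1
∂L/∂w = 2 × 1 = 2

Claimed value: 2
Correct: The correct gradient is 2.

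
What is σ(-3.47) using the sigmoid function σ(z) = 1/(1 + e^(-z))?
0.03018

sigmoid(-3.47) = 1/(1 + e^(3.47)) = 1/(1 + 32.14) = 0.03018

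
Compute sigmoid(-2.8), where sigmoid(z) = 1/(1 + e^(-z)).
0.05732

sigmoid(-2.8) = 1/(1 + e^(2.8)) = 1/(1 + 16.44) = 0.05732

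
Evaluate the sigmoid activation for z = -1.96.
0.1235

sigmoid(-1.96) = 1/(1 + e^(1.96)) = 1/(1 + 7.099) = 0.1235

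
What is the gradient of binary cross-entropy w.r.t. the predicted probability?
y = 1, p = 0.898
∂L/∂p = -1.114

∂L/∂p = -y/p + (1-y)/(1-p) = -1/0.898 + 0 = -1.114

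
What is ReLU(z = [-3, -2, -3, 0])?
h = [0, 0, 0, 0]

ReLU applied element-wise: max(0,-3)=0, max(0,-2)=0, max(0,-3)=0, max(0,0)=0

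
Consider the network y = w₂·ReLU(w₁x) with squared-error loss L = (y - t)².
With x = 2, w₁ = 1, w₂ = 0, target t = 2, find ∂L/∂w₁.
∂L/∂w₁ = 0

Forward pass:
z = w₁x = 1×2 = 2
h = ReLU(2) = 2
y = w₂h = 0×2 = 0

Backward pass:
∂L/∂y = 2(y - t) = 2(0 - 2) = -4
∂y/∂h = w₂ = 0
∂h/∂z = 1 (ReLU derivative)
∂z/∂w₁ = x = 2

∂L/∂w₁ = -4 × 0 × 1 × 2 = 0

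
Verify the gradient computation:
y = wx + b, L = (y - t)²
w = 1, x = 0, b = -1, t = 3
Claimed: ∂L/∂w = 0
Correct

y = (1)(0) + -1 = -1
∂L/∂y = 2(y - t) = 2(-1 - 3) = -8
∂y/∂w = x = 0
∂L/∂w = -8 × 0 = 0

Claimed value: 0
Correct: The correct gradient is 0.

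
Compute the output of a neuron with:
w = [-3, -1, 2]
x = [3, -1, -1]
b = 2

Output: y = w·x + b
y = -8

y = (-3)(3) + (-1)(-1) + (2)(-1) + 2 = -8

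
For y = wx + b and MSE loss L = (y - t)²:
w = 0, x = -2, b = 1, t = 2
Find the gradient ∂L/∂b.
∂L/∂b = -2

y = wx + b = (0)(-2) + 1 = 1
∂L/∂y = 2(y - t) = 2(1 - 2) = -2
∂y/∂b = 1
∂L/∂b = ∂L/∂y · ∂y/∂b = -2 × 1 = -2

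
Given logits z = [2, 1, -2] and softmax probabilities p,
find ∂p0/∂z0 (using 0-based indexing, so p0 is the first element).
∂p0/∂z0 = 0.201

p = softmax(z) = [0.7214, 0.2654, 0.01321]
p0 = 0.7214

∂p0/∂z0 = p0(1 - p0) = 0.7214 × (1 - 0.7214) = 0.201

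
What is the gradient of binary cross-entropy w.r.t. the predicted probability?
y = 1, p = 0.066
∂L/∂p = -15.15

∂L/∂p = -y/p + (1-y)/(1-p) = -1/0.066 + 0 = -15.15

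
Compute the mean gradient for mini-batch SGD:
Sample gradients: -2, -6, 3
Average gradient = -1.667

Average = (1/3)(-2 + -6 + 3) = -5/3 = -1.667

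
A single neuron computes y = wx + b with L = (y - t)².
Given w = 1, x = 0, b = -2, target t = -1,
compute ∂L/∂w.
∂L/∂w = 0

y = wx + b = (1)(0) + -2 = -2
∂L/∂y = 2(y - t) = 2(-2 - -1) = -2
∂y/∂w = x = 0
∂L/∂w = ∂L/∂y · ∂y/∂w = -2 × 0 = 0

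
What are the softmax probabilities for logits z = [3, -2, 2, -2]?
p = [0.7239, 0.0049, 0.2663, 0.0049]

exp(z) = [20.09, 0.1353, 7.389, 0.1353]
Sum = 27.75
p = [0.7239, 0.0049, 0.2663, 0.0049]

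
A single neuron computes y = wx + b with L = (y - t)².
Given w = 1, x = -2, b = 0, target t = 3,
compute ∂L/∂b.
∂L/∂b = -10

y = wx + b = (1)(-2) + 0 = -2
∂L/∂y = 2(y - t) = 2(-2 - 3) = -10
∂y/∂b = 1
∂L/∂b = ∂L/∂y · ∂y/∂b = -10 × 1 = -10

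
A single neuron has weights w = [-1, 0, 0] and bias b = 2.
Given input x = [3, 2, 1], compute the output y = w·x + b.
y = -1

y = (-1)(3) + (0)(2) + (0)(1) + 2 = -1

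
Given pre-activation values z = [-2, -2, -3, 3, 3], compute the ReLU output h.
h = [0, 0, 0, 3, 3]

ReLU applied element-wise: max(0,-2)=0, max(0,-2)=0, max(0,-3)=0, max(0,3)=3, max(0,3)=3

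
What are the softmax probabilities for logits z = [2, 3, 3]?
p = [0.1554, 0.4223, 0.4223]

exp(z) = [7.389, 20.09, 20.09]
Sum = 47.56
p = [0.1554, 0.4223, 0.4223]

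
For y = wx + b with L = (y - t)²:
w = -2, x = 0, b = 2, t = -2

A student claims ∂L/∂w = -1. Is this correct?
Incorrect

y = (-2)(0) + 2 = 2
∂L/∂y = 2(y - t) = 2(2 - -2) = 8
∂y/∂w = x = 0
∂L/∂w = 8 × 0 = 0

Claimed value: -1
Incorrect: The correct gradient is 0.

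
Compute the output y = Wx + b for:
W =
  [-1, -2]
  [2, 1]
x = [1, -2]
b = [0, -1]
y = [3, -1]

Wx = [-1×1 + -2×-2, 2×1 + 1×-2]
   = [3, 0]
y = Wx + b = [3 + 0, 0 + -1] = [3, -1]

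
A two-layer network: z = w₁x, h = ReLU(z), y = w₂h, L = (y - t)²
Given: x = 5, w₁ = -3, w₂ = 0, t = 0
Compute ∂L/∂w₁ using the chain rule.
∂L/∂w₁ = 0

Forward pass:
z = w₁x = -3×5 = -15
h = ReLU(-15) = 0
y = w₂h = 0×0 = 0

Backward pass:
∂L/∂y = 2(y - t) = 2(0 - 0) = 0
∂y/∂h = w₂ = 0
∂h/∂z = 0 (ReLU derivative)
∂z/∂w₁ = x = 5

∂L/∂w₁ = 0 × 0 × 0 × 5 = 0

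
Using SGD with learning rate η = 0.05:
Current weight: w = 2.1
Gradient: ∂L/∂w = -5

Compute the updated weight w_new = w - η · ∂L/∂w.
w_new = 2.35

w_new = w - η·∂L/∂w = 2.1 - 0.05×(-5) = 2.1 - (-0.25) = 2.35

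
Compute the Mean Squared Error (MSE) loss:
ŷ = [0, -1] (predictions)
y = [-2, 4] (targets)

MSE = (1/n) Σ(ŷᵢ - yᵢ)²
MSE = 14.5

MSE = (1/2)((0--2)² + (-1-4)²) = (1/2)(4 + 25) = 14.5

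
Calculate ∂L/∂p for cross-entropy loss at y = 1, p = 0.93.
∂L/∂p = -1.075

∂L/∂p = -y/p + (1-y)/(1-p) = -1/0.93 + 0 = -1.075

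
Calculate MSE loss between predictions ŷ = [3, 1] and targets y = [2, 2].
MSE = 1

MSE = (1/2)((3-2)² + (1-2)²) = (1/2)(1 + 1) = 1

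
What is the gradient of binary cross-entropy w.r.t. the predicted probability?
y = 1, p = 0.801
∂L/∂p = -1.248

∂L/∂p = -y/p + (1-y)/(1-p) = -1/0.801 + 0 = -1.248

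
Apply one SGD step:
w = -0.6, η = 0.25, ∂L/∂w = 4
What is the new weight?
w_new = -1.6

w_new = w - η·∂L/∂w = -0.6 - 0.25×(4) = -0.6 - (1) = -1.6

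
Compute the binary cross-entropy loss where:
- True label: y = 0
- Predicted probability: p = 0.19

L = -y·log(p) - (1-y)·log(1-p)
L = 0.2107

L = -0·log(0.19) - 1·log(0.81) = -log(0.81) = 0.2107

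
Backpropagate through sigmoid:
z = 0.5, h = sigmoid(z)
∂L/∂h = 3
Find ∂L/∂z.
∂L/∂z = 0.705

σ(0.5) = 0.6225
σ'(0.5) = σ(0.5)(1 - σ(0.5)) = 0.6225 × 0.3775 = 0.235
∂L/∂z = ∂L/∂h · σ'(z) = 3 × 0.235 = 0.705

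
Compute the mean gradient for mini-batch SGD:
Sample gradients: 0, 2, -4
Average gradient = -0.6667

Average = (1/3)(0 + 2 + -4) = -2/3 = -0.6667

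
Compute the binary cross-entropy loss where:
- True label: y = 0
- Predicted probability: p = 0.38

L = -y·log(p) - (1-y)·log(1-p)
L = 0.478

L = -0·log(0.38) - 1·log(0.62) = -log(0.62) = 0.478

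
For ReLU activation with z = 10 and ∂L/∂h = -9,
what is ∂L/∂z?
∂L/∂z = -9

h = ReLU(10) = 10
Since z > 0: ∂h/∂z = 1
∂L/∂z = ∂L/∂h · ∂h/∂z = -9 × 1 = -9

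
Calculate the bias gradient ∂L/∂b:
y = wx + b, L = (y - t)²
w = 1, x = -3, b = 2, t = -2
∂L/∂b = 2

y = wx + b = (1)(-3) + 2 = -1
∂L/∂y = 2(y - t) = 2(-1 - -2) = 2
∂y/∂b = 1
∂L/∂b = ∂L/∂y · ∂y/∂b = 2 × 1 = 2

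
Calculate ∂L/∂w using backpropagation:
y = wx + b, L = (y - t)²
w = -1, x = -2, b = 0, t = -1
∂L/∂w = -12

y = wx + b = (-1)(-2) + 0 = 2
∂L/∂y = 2(y - t) = 2(2 - -1) = 6
∂y/∂w = x = -2
∂L/∂w = ∂L/∂y · ∂y/∂w = 6 × -2 = -12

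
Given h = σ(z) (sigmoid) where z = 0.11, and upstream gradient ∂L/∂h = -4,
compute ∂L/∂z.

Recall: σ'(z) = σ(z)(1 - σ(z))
∂L/∂z = -0.997

σ(0.11) = 0.5275
σ'(0.11) = σ(0.11)(1 - σ(0.11)) = 0.5275 × 0.4725 = 0.2492
∂L/∂z = ∂L/∂h · σ'(z) = -4 × 0.2492 = -0.997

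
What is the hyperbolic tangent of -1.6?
-0.9217

tanh(-1.6) = (e^(-1.6) - e^(1.6))/(e^(-1.6) + e^(1.6)) = -0.9217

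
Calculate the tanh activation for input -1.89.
-0.9554

tanh(-1.89) = (e^(-1.89) - e^(1.89))/(e^(-1.89) + e^(1.89)) = -0.9554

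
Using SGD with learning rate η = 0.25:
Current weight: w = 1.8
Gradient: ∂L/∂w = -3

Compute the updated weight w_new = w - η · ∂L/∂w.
w_new = 2.55

w_new = w - η·∂L/∂w = 1.8 - 0.25×(-3) = 1.8 - (-0.75) = 2.55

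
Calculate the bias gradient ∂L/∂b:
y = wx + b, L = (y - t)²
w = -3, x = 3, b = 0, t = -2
∂L/∂b = -14

y = wx + b = (-3)(3) + 0 = -9
∂L/∂y = 2(y - t) = 2(-9 - -2) = -14
∂y/∂b = 1
∂L/∂b = ∂L/∂y · ∂y/∂b = -14 × 1 = -14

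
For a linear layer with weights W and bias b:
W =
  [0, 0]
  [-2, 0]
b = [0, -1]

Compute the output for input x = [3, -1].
y = [0, -7]

Wx = [0×3 + 0×-1, -2×3 + 0×-1]
   = [0, -6]
y = Wx + b = [0 + 0, -6 + -1] = [0, -7]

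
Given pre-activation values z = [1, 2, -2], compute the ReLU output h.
h = [1, 2, 0]

ReLU applied element-wise: max(0,1)=1, max(0,2)=2, max(0,-2)=0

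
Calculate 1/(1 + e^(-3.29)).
0.9641

sigmoid(3.29) = 1/(1 + e^(-3.29)) = 1/(1 + 0.03725) = 0.9641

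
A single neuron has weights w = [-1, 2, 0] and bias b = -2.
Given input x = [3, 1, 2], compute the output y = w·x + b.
y = -3

y = (-1)(3) + (2)(1) + (0)(2) + -2 = -3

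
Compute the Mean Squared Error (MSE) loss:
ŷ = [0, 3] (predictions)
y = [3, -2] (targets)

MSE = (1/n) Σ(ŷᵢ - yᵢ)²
MSE = 17

MSE = (1/2)((0-3)² + (3--2)²) = (1/2)(9 + 25) = 17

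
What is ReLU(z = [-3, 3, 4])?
h = [0, 3, 4]

ReLU applied element-wise: max(0,-3)=0, max(0,3)=3, max(0,4)=4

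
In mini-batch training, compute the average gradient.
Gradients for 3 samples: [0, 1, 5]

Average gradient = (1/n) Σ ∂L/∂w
Average gradient = 2

Average = (1/3)(0 + 1 + 5) = 6/3 = 2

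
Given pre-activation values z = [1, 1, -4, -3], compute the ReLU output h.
h = [1, 1, 0, 0]

ReLU applied element-wise: max(0,1)=1, max(0,1)=1, max(0,-4)=0, max(0,-3)=0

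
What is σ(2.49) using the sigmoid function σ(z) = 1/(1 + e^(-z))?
0.9234

sigmoid(2.49) = 1/(1 + e^(-2.49)) = 1/(1 + 0.08291) = 0.9234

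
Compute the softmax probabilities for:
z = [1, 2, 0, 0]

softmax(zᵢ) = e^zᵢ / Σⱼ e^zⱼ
p = [0.2245, 0.6103, 0.0826, 0.0826]

exp(z) = [2.718, 7.389, 1, 1]
Sum = 12.11
p = [0.2245, 0.6103, 0.0826, 0.0826]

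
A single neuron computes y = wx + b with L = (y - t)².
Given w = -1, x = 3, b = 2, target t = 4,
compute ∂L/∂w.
∂L/∂w = -30

y = wx + b = (-1)(3) + 2 = -1
∂L/∂y = 2(y - t) = 2(-1 - 4) = -10
∂y/∂w = x = 3
∂L/∂w = ∂L/∂y · ∂y/∂w = -10 × 3 = -30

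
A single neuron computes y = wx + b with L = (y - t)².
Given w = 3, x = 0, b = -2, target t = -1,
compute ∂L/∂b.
∂L/∂b = -2

y = wx + b = (3)(0) + -2 = -2
∂L/∂y = 2(y - t) = 2(-2 - -1) = -2
∂y/∂b = 1
∂L/∂b = ∂L/∂y · ∂y/∂b = -2 × 1 = -2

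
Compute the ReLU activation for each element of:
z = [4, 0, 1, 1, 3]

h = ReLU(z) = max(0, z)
h = [4, 0, 1, 1, 3]

ReLU applied element-wise: max(0,4)=4, max(0,0)=0, max(0,1)=1, max(0,1)=1, max(0,3)=3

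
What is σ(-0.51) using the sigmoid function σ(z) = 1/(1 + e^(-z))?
0.3752

sigmoid(-0.51) = 1/(1 + e^(0.51)) = 1/(1 + 1.665) = 0.3752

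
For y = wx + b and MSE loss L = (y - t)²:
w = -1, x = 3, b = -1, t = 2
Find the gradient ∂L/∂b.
∂L/∂b = -12

y = wx + b = (-1)(3) + -1 = -4
∂L/∂y = 2(y - t) = 2(-4 - 2) = -12
∂y/∂b = 1
∂L/∂b = ∂L/∂y · ∂y/∂b = -12 × 1 = -12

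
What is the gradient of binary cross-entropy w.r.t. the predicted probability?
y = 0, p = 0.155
∂L/∂p = 1.183

∂L/∂p = -y/p + (1-y)/(1-p) = 0 + 1/0.845 = 1.183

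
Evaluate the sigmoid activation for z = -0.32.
0.4207

sigmoid(-0.32) = 1/(1 + e^(0.32)) = 1/(1 + 1.377) = 0.4207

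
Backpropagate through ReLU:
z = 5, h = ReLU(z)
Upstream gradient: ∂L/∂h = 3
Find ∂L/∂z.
∂L/∂z = 3

h = ReLU(5) = 5
Since z > 0: ∂h/∂z = 1
∂L/∂z = ∂L/∂h · ∂h/∂z = 3 × 1 = 3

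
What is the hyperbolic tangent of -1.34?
-0.8717

tanh(-1.34) = (e^(-1.34) - e^(1.34))/(e^(-1.34) + e^(1.34)) = -0.8717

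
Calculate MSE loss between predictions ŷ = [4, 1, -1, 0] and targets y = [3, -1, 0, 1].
MSE = 1.75

MSE = (1/4)((4-3)² + (1--1)² + (-1-0)² + (0-1)²) = (1/4)(1 + 4 + 1 + 1) = 1.75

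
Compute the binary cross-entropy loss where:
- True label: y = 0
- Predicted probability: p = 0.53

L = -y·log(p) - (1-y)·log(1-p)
L = 0.755

L = -0·log(0.53) - 1·log(0.47) = -log(0.47) = 0.755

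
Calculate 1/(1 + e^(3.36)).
0.03357

sigmoid(-3.36) = 1/(1 + e^(3.36)) = 1/(1 + 28.79) = 0.03357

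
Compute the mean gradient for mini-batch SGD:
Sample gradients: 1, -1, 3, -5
Average gradient = -0.5

Average = (1/4)(1 + -1 + 3 + -5) = -2/4 = -0.5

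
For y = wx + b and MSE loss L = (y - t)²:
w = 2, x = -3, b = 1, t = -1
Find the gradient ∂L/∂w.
∂L/∂w = 24

y = wx + b = (2)(-3) + 1 = -5
∂L/∂y = 2(y - t) = 2(-5 - -1) = -8
∂y/∂w = x = -3
∂L/∂w = ∂L/∂y · ∂y/∂w = -8 × -3 = 24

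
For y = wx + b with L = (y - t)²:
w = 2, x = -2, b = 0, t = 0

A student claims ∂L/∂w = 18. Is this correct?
Incorrect

y = (2)(-2) + 0 = -4
∂L/∂y = 2(y - t) = 2(-4 - 0) = -8
∂y/∂w = x = -2
∂L/∂w = -8 × -2 = 16

Claimed value: 18
Incorrect: The correct gradient is 16.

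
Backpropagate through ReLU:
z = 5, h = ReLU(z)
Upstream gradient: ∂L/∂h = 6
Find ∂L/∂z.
∂L/∂z = 6

h = ReLU(5) = 5
Since z > 0: ∂h/∂z = 1
∂L/∂z = ∂L/∂h · ∂h/∂z = 6 × 1 = 6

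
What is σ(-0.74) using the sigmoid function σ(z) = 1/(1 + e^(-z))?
0.323

sigmoid(-0.74) = 1/(1 + e^(0.74)) = 1/(1 + 2.096) = 0.323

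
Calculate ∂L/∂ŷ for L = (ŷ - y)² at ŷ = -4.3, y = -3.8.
∂L/∂ŷ = -1.0

∂L/∂ŷ = 2(ŷ - y) = 2(-4.3 - -3.8) = 2(-0.5) = -1.0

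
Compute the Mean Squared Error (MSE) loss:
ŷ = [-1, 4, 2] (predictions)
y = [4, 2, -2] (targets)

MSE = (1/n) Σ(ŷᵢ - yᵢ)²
MSE = 15

MSE = (1/3)((-1-4)² + (4-2)² + (2--2)²) = (1/3)(25 + 4 + 16) = 15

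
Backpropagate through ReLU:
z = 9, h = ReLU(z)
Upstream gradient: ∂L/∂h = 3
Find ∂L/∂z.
∂L/∂z = 3

h = ReLU(9) = 9
Since z > 0: ∂h/∂z = 1
∂L/∂z = ∂L/∂h · ∂h/∂z = 3 × 1 = 3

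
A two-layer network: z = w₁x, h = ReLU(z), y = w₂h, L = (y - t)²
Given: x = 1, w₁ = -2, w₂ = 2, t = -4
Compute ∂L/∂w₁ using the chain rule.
∂L/∂w₁ = 0

Forward pass:
z = w₁x = -2×1 = -2
h = ReLU(-2) = 0
y = w₂h = 2×0 = 0

Backward pass:
∂L/∂y = 2(y - t) = 2(0 - -4) = 8
∂y/∂h = w₂ = 2
∂h/∂z = 0 (ReLU derivative)
∂z/∂w₁ = x = 1

∂L/∂w₁ = 8 × 2 × 0 × 1 = 0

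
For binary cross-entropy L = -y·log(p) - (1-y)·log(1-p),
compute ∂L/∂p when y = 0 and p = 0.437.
∂L/∂p = 1.776

∂L/∂p = -y/p + (1-y)/(1-p) = 0 + 1/0.563 = 1.776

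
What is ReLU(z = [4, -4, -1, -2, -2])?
h = [4, 0, 0, 0, 0]

ReLU applied element-wise: max(0,4)=4, max(0,-4)=0, max(0,-1)=0, max(0,-2)=0, max(0,-2)=0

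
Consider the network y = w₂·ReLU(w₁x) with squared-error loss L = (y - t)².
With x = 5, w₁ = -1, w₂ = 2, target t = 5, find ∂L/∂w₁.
∂L/∂w₁ = 0

Forward pass:
z = w₁x = -1×5 = -5
h = ReLU(-5) = 0
y = w₂h = 2×0 = 0

Backward pass:
∂L/∂y = 2(y - t) = 2(0 - 5) = -10
∂y/∂h = w₂ = 2
∂h/∂z = 0 (ReLU derivative)
∂z/∂w₁ = x = 5

∂L/∂w₁ = -10 × 2 × 0 × 5 = 0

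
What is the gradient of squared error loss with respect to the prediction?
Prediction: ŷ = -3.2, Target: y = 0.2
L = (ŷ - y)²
∂L/∂ŷ = -6.8

∂L/∂ŷ = 2(ŷ - y) = 2(-3.2 - 0.2) = 2(-3.4) = -6.8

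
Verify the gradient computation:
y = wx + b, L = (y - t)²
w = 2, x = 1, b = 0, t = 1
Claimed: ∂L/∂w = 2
Correct

y = (2)(1) + 0 = 2
∂L/∂y = 2(y - t) = 2(2 - 1) = 2
∂y/∂w = x = 1
∂L/∂w = 2 × 1 = 2

Claimed value: 2
Correct: The correct gradient is 2.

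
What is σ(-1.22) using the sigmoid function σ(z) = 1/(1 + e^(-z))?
0.2279

sigmoid(-1.22) = 1/(1 + e^(1.22)) = 1/(1 + 3.387) = 0.2279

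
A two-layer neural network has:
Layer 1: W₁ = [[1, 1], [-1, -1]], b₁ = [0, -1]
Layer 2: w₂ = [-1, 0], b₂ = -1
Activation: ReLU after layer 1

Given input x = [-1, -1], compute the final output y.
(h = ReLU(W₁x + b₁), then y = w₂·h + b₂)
y = -1

Layer 1 pre-activation: z₁ = [-2, 1]
After ReLU: h = [0, 1]
Layer 2 output: y = -1×0 + 0×1 + -1 = -1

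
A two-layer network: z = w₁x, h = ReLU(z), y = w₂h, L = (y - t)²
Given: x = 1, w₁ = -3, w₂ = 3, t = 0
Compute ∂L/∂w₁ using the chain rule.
∂L/∂w₁ = 0

Forward pass:
z = w₁x = -3×1 = -3
h = ReLU(-3) = 0
y = w₂h = 3×0 = 0

Backward pass:
∂L/∂y = 2(y - t) = 2(0 - 0) = 0
∂y/∂h = w₂ = 3
∂h/∂z = 0 (ReLU derivative)
∂z/∂w₁ = x = 1

∂L/∂w₁ = 0 × 3 × 0 × 1 = 0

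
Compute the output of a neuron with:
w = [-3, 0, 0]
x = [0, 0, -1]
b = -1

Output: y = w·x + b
y = -1

y = (-3)(0) + (0)(0) + (0)(-1) + -1 = -1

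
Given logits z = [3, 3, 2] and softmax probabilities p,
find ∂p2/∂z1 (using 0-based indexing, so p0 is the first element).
∂p2/∂z1 = -0.06561

p = softmax(z) = [0.4223, 0.4223, 0.1554]
p2 = 0.1554, p1 = 0.4223

∂p2/∂z1 = -p2 × p1 = -0.1554 × 0.4223 = -0.06561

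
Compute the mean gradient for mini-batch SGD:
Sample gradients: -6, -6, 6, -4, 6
Average gradient = -0.8

Average = (1/5)(-6 + -6 + 6 + -4 + 6) = -4/5 = -0.8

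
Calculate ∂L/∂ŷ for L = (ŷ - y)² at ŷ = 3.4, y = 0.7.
∂L/∂ŷ = 5.4

∂L/∂ŷ = 2(ŷ - y) = 2(3.4 - 0.7) = 2(2.7) = 5.4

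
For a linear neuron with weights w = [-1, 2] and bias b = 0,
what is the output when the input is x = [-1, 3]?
y = 7

y = (-1)(-1) + (2)(3) + 0 = 7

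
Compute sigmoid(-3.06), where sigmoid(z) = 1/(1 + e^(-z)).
0.04479

sigmoid(-3.06) = 1/(1 + e^(3.06)) = 1/(1 + 21.33) = 0.04479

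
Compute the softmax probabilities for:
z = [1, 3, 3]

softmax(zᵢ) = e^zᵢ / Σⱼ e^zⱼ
p = [0.0634, 0.4683, 0.4683]

exp(z) = [2.718, 20.09, 20.09]
Sum = 42.89
p = [0.0634, 0.4683, 0.4683]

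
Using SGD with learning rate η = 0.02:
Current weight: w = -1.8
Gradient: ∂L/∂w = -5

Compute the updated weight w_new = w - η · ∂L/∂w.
w_new = -1.7

w_new = w - η·∂L/∂w = -1.8 - 0.02×(-5) = -1.8 - (-0.1) = -1.7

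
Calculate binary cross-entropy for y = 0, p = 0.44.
L = 0.5798

L = -0·log(0.44) - 1·log(0.56) = -log(0.56) = 0.5798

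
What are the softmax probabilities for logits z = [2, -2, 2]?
p = [0.4955, 0.0091, 0.4955]

exp(z) = [7.389, 0.1353, 7.389]
Sum = 14.91
p = [0.4955, 0.0091, 0.4955]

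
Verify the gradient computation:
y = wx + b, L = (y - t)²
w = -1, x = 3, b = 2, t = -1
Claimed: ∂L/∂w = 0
Correct

y = (-1)(3) + 2 = -1
∂L/∂y = 2(y - t) = 2(-1 - -1) = 0
∂y/∂w = x = 3
∂L/∂w = 0 × 3 = 0

Claimed value: 0
Correct: The correct gradient is 0.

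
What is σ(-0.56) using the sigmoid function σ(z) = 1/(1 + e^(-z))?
0.3635

sigmoid(-0.56) = 1/(1 + e^(0.56)) = 1/(1 + 1.751) = 0.3635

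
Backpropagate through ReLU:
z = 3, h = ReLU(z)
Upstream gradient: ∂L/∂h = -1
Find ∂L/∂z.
∂L/∂z = -1

h = ReLU(3) = 3
Since z > 0: ∂h/∂z = 1
∂L/∂z = ∂L/∂h · ∂h/∂z = -1 × 1 = -1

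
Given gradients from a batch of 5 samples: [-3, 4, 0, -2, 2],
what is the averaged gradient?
Average gradient = 0.2

Average = (1/5)(-3 + 4 + 0 + -2 + 2) = 1/5 = 0.2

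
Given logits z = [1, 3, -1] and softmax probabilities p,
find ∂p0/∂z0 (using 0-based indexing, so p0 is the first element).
∂p0/∂z0 = 0.1035

p = softmax(z) = [0.1173, 0.8668, 0.01588]
p0 = 0.1173

∂p0/∂z0 = p0(1 - p0) = 0.1173 × (1 - 0.1173) = 0.1035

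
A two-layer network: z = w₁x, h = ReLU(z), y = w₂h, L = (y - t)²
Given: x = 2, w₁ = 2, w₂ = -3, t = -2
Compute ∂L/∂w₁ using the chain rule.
∂L/∂w₁ = 120

Forward pass:
z = w₁x = 2×2 = 4
h = ReLU(4) = 4
y = w₂h = -3×4 = -12

Backward pass:
∂L/∂y = 2(y - t) = 2(-12 - -2) = -20
∂y/∂h = w₂ = -3
∂h/∂z = 1 (ReLU derivative)
∂z/∂w₁ = x = 2

∂L/∂w₁ = -20 × -3 × 1 × 2 = 120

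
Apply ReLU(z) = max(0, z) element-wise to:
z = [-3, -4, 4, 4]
h = [0, 0, 4, 4]

ReLU applied element-wise: max(0,-3)=0, max(0,-4)=0, max(0,4)=4, max(0,4)=4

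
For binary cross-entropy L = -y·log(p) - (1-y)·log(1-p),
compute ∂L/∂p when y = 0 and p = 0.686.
∂L/∂p = 3.185

∂L/∂p = -y/p + (1-y)/(1-p) = 0 + 1/0.314 = 3.185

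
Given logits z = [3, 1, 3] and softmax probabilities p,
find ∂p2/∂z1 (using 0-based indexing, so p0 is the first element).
∂p2/∂z1 = -0.02968

p = softmax(z) = [0.4683, 0.06338, 0.4683]
p2 = 0.4683, p1 = 0.06338

∂p2/∂z1 = -p2 × p1 = -0.4683 × 0.06338 = -0.02968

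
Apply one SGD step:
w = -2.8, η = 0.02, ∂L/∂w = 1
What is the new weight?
w_new = -2.82

w_new = w - η·∂L/∂w = -2.8 - 0.02×(1) = -2.8 - (0.02) = -2.82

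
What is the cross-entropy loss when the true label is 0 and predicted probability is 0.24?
L = 0.2744

L = -0·log(0.24) - 1·log(0.76) = -log(0.76) = 0.2744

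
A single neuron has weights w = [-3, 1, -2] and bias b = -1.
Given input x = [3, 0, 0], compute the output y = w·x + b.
y = -10

y = (-3)(3) + (1)(0) + (-2)(0) + -1 = -10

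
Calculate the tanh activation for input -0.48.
-0.4462

tanh(-0.48) = (e^(-0.48) - e^(0.48))/(e^(-0.48) + e^(0.48)) = -0.4462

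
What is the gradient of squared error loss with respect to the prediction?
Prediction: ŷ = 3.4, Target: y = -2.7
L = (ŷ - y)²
∂L/∂ŷ = 12.2

∂L/∂ŷ = 2(ŷ - y) = 2(3.4 - -2.7) = 2(6.1) = 12.2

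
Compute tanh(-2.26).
-0.9785

tanh(-2.26) = (e^(-2.26) - e^(2.26))/(e^(-2.26) + e^(2.26)) = -0.9785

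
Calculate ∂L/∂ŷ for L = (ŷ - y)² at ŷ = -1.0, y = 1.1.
∂L/∂ŷ = -4.2

∂L/∂ŷ = 2(ŷ - y) = 2(-1.0 - 1.1) = 2(-2.1) = -4.2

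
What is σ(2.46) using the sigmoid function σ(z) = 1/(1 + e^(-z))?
0.9213

sigmoid(2.46) = 1/(1 + e^(-2.46)) = 1/(1 + 0.08543) = 0.9213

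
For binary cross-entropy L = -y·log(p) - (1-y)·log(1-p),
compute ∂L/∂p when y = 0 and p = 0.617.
∂L/∂p = 2.611

∂L/∂p = -y/p + (1-y)/(1-p) = 0 + 1/0.383 = 2.611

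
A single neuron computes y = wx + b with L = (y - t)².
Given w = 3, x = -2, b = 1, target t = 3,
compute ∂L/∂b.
∂L/∂b = -16

y = wx + b = (3)(-2) + 1 = -5
∂L/∂y = 2(y - t) = 2(-5 - 3) = -16
∂y/∂b = 1
∂L/∂b = ∂L/∂y · ∂y/∂b = -16 × 1 = -16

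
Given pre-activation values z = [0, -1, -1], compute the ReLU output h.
h = [0, 0, 0]

ReLU applied element-wise: max(0,0)=0, max(0,-1)=0, max(0,-1)=0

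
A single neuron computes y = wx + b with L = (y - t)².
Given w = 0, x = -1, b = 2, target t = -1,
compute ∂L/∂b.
∂L/∂b = 6

y = wx + b = (0)(-1) + 2 = 2
∂L/∂y = 2(y - t) = 2(2 - -1) = 6
∂y/∂b = 1
∂L/∂b = ∂L/∂y · ∂y/∂b = 6 × 1 = 6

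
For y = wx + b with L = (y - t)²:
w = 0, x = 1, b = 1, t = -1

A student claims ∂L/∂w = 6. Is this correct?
Incorrect

y = (0)(1) + 1 = 1
∂L/∂y = 2(y - t) = 2(1 - -1) = 4
∂y/∂w = x = 1
∂L/∂w = 4 × 1 = 4

Claimed value: 6
Incorrect: The correct gradient is 4.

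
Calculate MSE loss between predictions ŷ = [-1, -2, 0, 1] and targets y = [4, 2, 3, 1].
MSE = 12.5

MSE = (1/4)((-1-4)² + (-2-2)² + (0-3)² + (1-1)²) = (1/4)(25 + 16 + 9 + 0) = 12.5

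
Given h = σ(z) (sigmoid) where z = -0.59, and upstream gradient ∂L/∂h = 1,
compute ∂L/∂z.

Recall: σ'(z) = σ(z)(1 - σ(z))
∂L/∂z = 0.2294

σ(-0.59) = 0.3566
σ'(-0.59) = σ(-0.59)(1 - σ(-0.59)) = 0.3566 × 0.6434 = 0.2294
∂L/∂z = ∂L/∂h · σ'(z) = 1 × 0.2294 = 0.2294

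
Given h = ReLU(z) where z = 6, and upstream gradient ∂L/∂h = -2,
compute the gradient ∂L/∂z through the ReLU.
∂L/∂z = -2

h = ReLU(6) = 6
Since z > 0: ∂h/∂z = 1
∂L/∂z = ∂L/∂h · ∂h/∂z = -2 × 1 = -2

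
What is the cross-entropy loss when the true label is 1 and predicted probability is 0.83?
L = 0.1863

L = -1·log(0.83) - 0·log(0.17) = -log(0.83) = 0.1863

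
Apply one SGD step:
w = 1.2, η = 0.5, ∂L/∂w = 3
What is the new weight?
w_new = -0.3

w_new = w - η·∂L/∂w = 1.2 - 0.5×(3) = 1.2 - (1.5) = -0.3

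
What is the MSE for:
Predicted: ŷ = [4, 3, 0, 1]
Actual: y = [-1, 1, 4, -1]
MSE = 12.25

MSE = (1/4)((4--1)² + (3-1)² + (0-4)² + (1--1)²) = (1/4)(25 + 4 + 16 + 4) = 12.25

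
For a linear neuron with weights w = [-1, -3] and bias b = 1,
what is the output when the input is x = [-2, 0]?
y = 3

y = (-1)(-2) + (-3)(0) + 1 = 3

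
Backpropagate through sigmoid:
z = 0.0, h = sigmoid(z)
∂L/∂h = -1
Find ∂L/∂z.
∂L/∂z = -0.25

σ(0.0) = 0.5
σ'(0.0) = σ(0.0)(1 - σ(0.0)) = 0.5 × 0.5 = 0.25
∂L/∂z = ∂L/∂h · σ'(z) = -1 × 0.25 = -0.25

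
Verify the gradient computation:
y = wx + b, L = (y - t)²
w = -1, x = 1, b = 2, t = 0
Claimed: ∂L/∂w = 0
Incorrect

y = (-1)(1) + 2 = 1
∂L/∂y = 2(y - t) = 2(1 - 0) = 2
∂y/∂w = x = 1
∂L/∂w = 2 × 1 = 2

Claimed value: 0
Incorrect: The correct gradient is 2.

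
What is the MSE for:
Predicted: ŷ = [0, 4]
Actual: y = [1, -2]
MSE = 18.5

MSE = (1/2)((0-1)² + (4--2)²) = (1/2)(1 + 36) = 18.5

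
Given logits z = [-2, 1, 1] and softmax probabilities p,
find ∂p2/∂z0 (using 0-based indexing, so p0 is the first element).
∂p2/∂z0 = -0.01185

p = softmax(z) = [0.02429, 0.4879, 0.4879]
p2 = 0.4879, p0 = 0.02429

∂p2/∂z0 = -p2 × p0 = -0.4879 × 0.02429 = -0.01185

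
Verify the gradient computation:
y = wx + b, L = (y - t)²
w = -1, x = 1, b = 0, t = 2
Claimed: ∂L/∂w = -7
Incorrect

y = (-1)(1) + 0 = -1
∂L/∂y = 2(y - t) = 2(-1 - 2) = -6
∂y/∂w = x = 1
∂L/∂w = -6 × 1 = -6

Claimed value: -7
Incorrect: The correct gradient is -6.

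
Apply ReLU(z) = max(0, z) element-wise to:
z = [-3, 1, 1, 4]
h = [0, 1, 1, 4]

ReLU applied element-wise: max(0,-3)=0, max(0,1)=1, max(0,1)=1, max(0,4)=4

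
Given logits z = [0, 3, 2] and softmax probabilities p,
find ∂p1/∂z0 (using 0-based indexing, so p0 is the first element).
∂p1/∂z0 = -0.02477

p = softmax(z) = [0.03512, 0.7054, 0.2595]
p1 = 0.7054, p0 = 0.03512

∂p1/∂z0 = -p1 × p0 = -0.7054 × 0.03512 = -0.02477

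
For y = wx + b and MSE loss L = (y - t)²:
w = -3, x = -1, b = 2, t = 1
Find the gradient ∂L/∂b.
∂L/∂b = 8

y = wx + b = (-3)(-1) + 2 = 5
∂L/∂y = 2(y - t) = 2(5 - 1) = 8
∂y/∂b = 1
∂L/∂b = ∂L/∂y · ∂y/∂b = 8 × 1 = 8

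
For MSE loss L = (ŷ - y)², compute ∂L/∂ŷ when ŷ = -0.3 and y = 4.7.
∂L/∂ŷ = -10.0

∂L/∂ŷ = 2(ŷ - y) = 2(-0.3 - 4.7) = 2(-5.0) = -10.0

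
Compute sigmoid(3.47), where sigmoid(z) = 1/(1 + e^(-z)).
0.9698

sigmoid(3.47) = 1/(1 + e^(-3.47)) = 1/(1 + 0.03112) = 0.9698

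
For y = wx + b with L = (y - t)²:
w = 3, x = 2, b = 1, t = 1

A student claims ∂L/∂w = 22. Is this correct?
Incorrect

y = (3)(2) + 1 = 7
∂L/∂y = 2(y - t) = 2(7 - 1) = 12
∂y/∂w = x = 2
∂L/∂w = 12 × 2 = 24

Claimed value: 22
Incorrect: The correct gradient is 24.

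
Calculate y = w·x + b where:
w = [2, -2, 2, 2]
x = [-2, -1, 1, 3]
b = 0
y = 6

y = (2)(-2) + (-2)(-1) + (2)(1) + (2)(3) + 0 = 6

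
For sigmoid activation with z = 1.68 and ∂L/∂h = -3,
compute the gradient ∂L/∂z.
∂L/∂z = -0.3972

σ(1.68) = 0.8429
σ'(1.68) = σ(1.68)(1 - σ(1.68)) = 0.8429 × 0.1571 = 0.1324
∂L/∂z = ∂L/∂h · σ'(z) = -3 × 0.1324 = -0.3972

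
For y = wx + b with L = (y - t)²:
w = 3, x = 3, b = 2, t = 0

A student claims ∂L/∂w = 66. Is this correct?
Correct

y = (3)(3) + 2 = 11
∂L/∂y = 2(y - t) = 2(11 - 0) = 22
∂y/∂w = x = 3
∂L/∂w = 22 × 3 = 66

Claimed value: 66
Correct: The correct gradient is 66.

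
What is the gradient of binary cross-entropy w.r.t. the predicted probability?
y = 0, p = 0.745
∂L/∂p = 3.922

∂L/∂p = -y/p + (1-y)/(1-p) = 0 + 1/0.255 = 3.922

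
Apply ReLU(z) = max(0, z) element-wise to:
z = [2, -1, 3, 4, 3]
h = [2, 0, 3, 4, 3]

ReLU applied element-wise: max(0,2)=2, max(0,-1)=0, max(0,3)=3, max(0,4)=4, max(0,3)=3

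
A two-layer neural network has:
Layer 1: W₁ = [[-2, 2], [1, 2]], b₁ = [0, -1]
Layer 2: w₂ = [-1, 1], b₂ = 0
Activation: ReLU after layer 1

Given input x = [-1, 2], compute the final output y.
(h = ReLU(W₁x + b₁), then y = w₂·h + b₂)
y = -4

Layer 1 pre-activation: z₁ = [6, 2]
After ReLU: h = [6, 2]
Layer 2 output: y = -1×6 + 1×2 + 0 = -4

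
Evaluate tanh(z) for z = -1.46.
-0.8977

tanh(-1.46) = (e^(-1.46) - e^(1.46))/(e^(-1.46) + e^(1.46)) = -0.8977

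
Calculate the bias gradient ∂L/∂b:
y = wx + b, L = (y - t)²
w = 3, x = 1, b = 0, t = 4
∂L/∂b = -2

y = wx + b = (3)(1) + 0 = 3
∂L/∂y = 2(y - t) = 2(3 - 4) = -2
∂y/∂b = 1
∂L/∂b = ∂L/∂y · ∂y/∂b = -2 × 1 = -2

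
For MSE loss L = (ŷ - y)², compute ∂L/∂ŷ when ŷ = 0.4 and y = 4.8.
∂L/∂ŷ = -8.8

∂L/∂ŷ = 2(ŷ - y) = 2(0.4 - 4.8) = 2(-4.4) = -8.8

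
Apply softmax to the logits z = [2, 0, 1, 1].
p = [0.5344, 0.0723, 0.1966, 0.1966]

exp(z) = [7.389, 1, 2.718, 2.718]
Sum = 13.83
p = [0.5344, 0.0723, 0.1966, 0.1966]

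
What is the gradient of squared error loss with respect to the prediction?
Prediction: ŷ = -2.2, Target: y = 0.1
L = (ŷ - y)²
∂L/∂ŷ = -4.6

∂L/∂ŷ = 2(ŷ - y) = 2(-2.2 - 0.1) = 2(-2.3) = -4.6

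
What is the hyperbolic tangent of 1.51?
0.9069

tanh(1.51) = (e^(1.51) - e^(-1.51))/(e^(1.51) + e^(-1.51)) = 0.9069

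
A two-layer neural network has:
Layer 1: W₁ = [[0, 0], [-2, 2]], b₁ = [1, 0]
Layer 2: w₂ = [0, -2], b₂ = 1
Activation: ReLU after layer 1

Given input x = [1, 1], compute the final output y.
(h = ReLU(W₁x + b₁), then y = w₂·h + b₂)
y = 1

Layer 1 pre-activation: z₁ = [1, 0]
After ReLU: h = [1, 0]
Layer 2 output: y = 0×1 + -2×0 + 1 = 1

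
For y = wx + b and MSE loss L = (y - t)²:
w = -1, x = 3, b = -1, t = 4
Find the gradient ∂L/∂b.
∂L/∂b = -16

y = wx + b = (-1)(3) + -1 = -4
∂L/∂y = 2(y - t) = 2(-4 - 4) = -16
∂y/∂b = 1
∂L/∂b = ∂L/∂y · ∂y/∂b = -16 × 1 = -16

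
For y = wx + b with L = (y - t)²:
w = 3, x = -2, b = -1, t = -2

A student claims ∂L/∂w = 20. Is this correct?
Correct

y = (3)(-2) + -1 = -7
∂L/∂y = 2(y - t) = 2(-7 - -2) = -10
∂y/∂w = x = -2
∂L/∂w = -10 × -2 = 20

Claimed value: 20
Correct: The correct gradient is 20.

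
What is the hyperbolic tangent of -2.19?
-0.9753

tanh(-2.19) = (e^(-2.19) - e^(2.19))/(e^(-2.19) + e^(2.19)) = -0.9753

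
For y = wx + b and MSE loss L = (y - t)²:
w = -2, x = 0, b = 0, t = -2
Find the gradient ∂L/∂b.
∂L/∂b = 4

y = wx + b = (-2)(0) + 0 = 0
∂L/∂y = 2(y - t) = 2(0 - -2) = 4
∂y/∂b = 1
∂L/∂b = ∂L/∂y · ∂y/∂b = 4 × 1 = 4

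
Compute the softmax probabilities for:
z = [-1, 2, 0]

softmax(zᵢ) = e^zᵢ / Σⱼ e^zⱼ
p = [0.042, 0.8438, 0.1142]

exp(z) = [0.3679, 7.389, 1]
Sum = 8.757
p = [0.042, 0.8438, 0.1142]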